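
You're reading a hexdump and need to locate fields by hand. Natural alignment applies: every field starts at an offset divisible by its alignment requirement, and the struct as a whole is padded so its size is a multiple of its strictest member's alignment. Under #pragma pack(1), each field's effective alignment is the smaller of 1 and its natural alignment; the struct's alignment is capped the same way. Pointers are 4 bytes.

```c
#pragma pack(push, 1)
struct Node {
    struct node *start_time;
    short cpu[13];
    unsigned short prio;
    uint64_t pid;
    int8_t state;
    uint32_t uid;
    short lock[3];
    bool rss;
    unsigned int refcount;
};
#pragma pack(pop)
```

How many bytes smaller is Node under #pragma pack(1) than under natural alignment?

natural layout:
  start_time at 0 (size 4, align 4) → ends 4
  cpu at 4 (size 26, align 2) → ends 30
  prio at 30 (size 2, align 2) → ends 32
  pid at 32 (size 8, align 8) → ends 40
  state at 40 (size 1, align 1) → ends 41
  pad 3 to align 4 for uid
  uid at 44 (size 4, align 4) → ends 48
  lock at 48 (size 6, align 2) → ends 54
  rss at 54 (size 1, align 1) → ends 55
  pad 1 to align 4 for refcount
  refcount at 56 (size 4, align 4) → ends 60
  tail pad 4 to reach multiple of 8
  total 64 bytes, alignment 8
packed(1) layout:
  start_time at 0 (size 4, align 1) → ends 4
  cpu at 4 (size 26, align 1) → ends 30
  prio at 30 (size 2, align 1) → ends 32
  pid at 32 (size 8, align 1) → ends 40
  state at 40 (size 1, align 1) → ends 41
  uid at 41 (size 4, align 1) → ends 45
  lock at 45 (size 6, align 1) → ends 51
  rss at 51 (size 1, align 1) → ends 52
  refcount at 52 (size 4, align 1) → ends 56
  total 56 bytes, alignment 1
64 − 56 = 8

8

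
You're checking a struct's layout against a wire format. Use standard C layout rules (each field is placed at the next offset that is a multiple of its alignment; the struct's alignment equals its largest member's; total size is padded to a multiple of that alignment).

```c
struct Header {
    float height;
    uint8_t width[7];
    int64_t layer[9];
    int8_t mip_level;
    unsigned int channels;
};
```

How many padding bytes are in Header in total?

8

@0: height [4B, align 4] → 4
@4: width [7B, align 1] → 11
+5 pad (align 8)
@16: layer [72B, align 8] → 88
@88: mip_level [1B, align 1] → 89
+3 pad (align 4)
@92: channels [4B, align 4] → 96
size 96, align 8
data bytes 88, size 96 → padding 8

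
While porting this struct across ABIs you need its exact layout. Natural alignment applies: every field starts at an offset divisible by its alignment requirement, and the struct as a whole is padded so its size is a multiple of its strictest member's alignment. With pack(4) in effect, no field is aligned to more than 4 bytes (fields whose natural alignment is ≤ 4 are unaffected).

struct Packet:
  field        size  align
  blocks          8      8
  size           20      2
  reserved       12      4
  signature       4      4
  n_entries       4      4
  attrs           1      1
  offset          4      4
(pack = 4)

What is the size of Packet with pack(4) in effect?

56

@0: blocks [8B, align 4] → 8
@8: size [20B, align 2] → 28
@28: reserved [12B, align 4] → 40
@40: signature [4B, align 4] → 44
@44: n_entries [4B, align 4] → 48
@48: attrs [1B, align 1] → 49
+3 pad (align 4)
@52: offset [4B, align 4] → 56
size 56, align 4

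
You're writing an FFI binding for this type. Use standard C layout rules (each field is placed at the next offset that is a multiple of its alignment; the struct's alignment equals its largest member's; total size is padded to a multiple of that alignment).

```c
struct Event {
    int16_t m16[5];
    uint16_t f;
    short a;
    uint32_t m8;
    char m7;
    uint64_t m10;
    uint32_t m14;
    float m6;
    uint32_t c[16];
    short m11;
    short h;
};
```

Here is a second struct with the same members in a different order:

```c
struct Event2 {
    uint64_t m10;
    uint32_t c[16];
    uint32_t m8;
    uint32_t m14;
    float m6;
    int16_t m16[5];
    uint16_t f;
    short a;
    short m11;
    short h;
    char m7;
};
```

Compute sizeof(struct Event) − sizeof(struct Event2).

8

0..10  m16  (10B, 2-aligned)
10..12  f  (2B, 2-aligned)
12..14  a  (2B, 2-aligned)
14..16  -- padding (2B)
16..20  m8  (4B, 4-aligned)
20..21  m7  (1B, 1-aligned)
21..24  -- padding (3B)
24..32  m10  (8B, 8-aligned)
32..36  m14  (4B, 4-aligned)
36..40  m6  (4B, 4-aligned)
40..104  c  (64B, 4-aligned)
104..106  m11  (2B, 2-aligned)
106..108  h  (2B, 2-aligned)
108..112  -- tail padding (4B)
sizeof = 112, alignof = 8
— Event2 —
0..8  m10  (8B, 8-aligned)
8..72  c  (64B, 4-aligned)
72..76  m8  (4B, 4-aligned)
76..80  m14  (4B, 4-aligned)
80..84  m6  (4B, 4-aligned)
84..94  m16  (10B, 2-aligned)
94..96  f  (2B, 2-aligned)
96..98  a  (2B, 2-aligned)
98..100  m11  (2B, 2-aligned)
100..102  h  (2B, 2-aligned)
102..103  m7  (1B, 1-aligned)
103..104  -- tail padding (1B)
sizeof = 104, alignof = 8
112 − 104 = 8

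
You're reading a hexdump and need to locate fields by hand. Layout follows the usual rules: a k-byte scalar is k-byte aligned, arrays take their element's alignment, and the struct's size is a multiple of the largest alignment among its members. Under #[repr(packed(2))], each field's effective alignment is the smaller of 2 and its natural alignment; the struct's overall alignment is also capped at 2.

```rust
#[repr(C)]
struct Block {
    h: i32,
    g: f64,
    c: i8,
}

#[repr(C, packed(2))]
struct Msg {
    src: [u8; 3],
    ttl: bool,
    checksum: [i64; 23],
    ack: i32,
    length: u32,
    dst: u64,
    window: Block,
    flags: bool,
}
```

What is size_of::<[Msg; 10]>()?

2300

Block: 0..4  h  (4B, 4-aligned); 4..8  -- padding (4B); 8..16  g  (8B, 8-aligned); 16..17  c  (1B, 1-aligned); 17..24  -- tail padding (7B); sizeof = 24, alignof = 8
0..3  src  (3B, 1-aligned)
3..4  ttl  (1B, 1-aligned)
4..188  checksum  (184B, 2-aligned)
188..192  ack  (4B, 2-aligned)
192..196  length  (4B, 2-aligned)
196..204  dst  (8B, 2-aligned)
204..228  window  (24B, 2-aligned)
228..229  flags  (1B, 1-aligned)
229..230  -- tail padding (1B)
sizeof = 230, alignof = 2
array of 10: 10 × 230 = 2300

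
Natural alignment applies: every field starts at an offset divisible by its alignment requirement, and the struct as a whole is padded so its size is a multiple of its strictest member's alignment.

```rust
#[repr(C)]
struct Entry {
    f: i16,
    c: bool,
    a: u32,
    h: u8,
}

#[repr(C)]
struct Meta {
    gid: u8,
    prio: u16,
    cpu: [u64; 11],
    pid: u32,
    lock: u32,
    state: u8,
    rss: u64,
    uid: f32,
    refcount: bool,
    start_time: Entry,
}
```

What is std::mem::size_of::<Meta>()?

Entry: f at 0 (size 2, align 2) → ends 2; c at 2 (size 1, align 1) → ends 3; pad 1 to align 4 for a; a at 4 (size 4, align 4) → ends 8; h at 8 (size 1, align 1) → ends 9; tail pad 3 to reach multiple of 4; total 12 bytes, alignment 4
gid at 0 (size 1, align 1) → ends 1
pad 1 to align 2 for prio
prio at 2 (size 2, align 2) → ends 4
pad 4 to align 8 for cpu
cpu at 8 (size 88, align 8) → ends 96
pid at 96 (size 4, align 4) → ends 100
lock at 100 (size 4, align 4) → ends 104
state at 104 (size 1, align 1) → ends 105
pad 7 to align 8 for rss
rss at 112 (size 8, align 8) → ends 120
uid at 120 (size 4, align 4) → ends 124
refcount at 124 (size 1, align 1) → ends 125
pad 3 to align 4 for start_time
start_time at 128 (size 12, align 4) → ends 140
tail pad 4 to reach multiple of 8
total 144 bytes, alignment 8

144 bytes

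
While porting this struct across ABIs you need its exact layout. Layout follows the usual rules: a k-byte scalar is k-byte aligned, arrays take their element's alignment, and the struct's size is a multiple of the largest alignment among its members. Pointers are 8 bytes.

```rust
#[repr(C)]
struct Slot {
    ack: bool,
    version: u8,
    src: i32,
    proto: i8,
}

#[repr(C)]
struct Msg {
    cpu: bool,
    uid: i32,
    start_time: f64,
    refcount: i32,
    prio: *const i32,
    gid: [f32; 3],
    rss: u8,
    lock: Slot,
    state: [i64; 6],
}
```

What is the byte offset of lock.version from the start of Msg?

Slot: @0: ack [1B, align 1] → 1; @1: version [1B, align 1] → 2; +2 pad (align 4); @4: src [4B, align 4] → 8; @8: proto [1B, align 1] → 9; +3 tail pad (align 4); size 12, align 4
@0: cpu [1B, align 1] → 1
+3 pad (align 4)
@4: uid [4B, align 4] → 8
@8: start_time [8B, align 8] → 16
@16: refcount [4B, align 4] → 20
+4 pad (align 8)
@24: prio [8B, align 8] → 32
@32: gid [12B, align 4] → 44
@44: rss [1B, align 1] → 45
+3 pad (align 4)
@48: lock [12B, align 4] → 60
within Slot: version at 1
48 + 1 = 49

49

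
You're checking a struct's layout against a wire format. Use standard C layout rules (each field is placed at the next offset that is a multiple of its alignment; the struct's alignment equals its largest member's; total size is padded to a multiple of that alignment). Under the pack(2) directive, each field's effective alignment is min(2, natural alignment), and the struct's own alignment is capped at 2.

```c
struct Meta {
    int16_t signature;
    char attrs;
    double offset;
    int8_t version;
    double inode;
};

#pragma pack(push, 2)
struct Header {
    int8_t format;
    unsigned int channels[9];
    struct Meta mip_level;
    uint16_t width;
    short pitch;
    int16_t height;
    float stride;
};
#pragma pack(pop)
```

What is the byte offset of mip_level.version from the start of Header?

Meta: @0: signature [2B, align 2] → 2; @2: attrs [1B, align 1] → 3; +5 pad (align 8); @8: offset [8B, align 8] → 16; @16: version [1B, align 1] → 17; +7 pad (align 8); @24: inode [8B, align 8] → 32; size 32, align 8
@0: format [1B, align 1] → 1
+1 pad (align 2)
@2: channels [36B, align 2] → 38
@38: mip_level [32B, align 2] → 70
within Meta: version at 16
38 + 16 = 54

54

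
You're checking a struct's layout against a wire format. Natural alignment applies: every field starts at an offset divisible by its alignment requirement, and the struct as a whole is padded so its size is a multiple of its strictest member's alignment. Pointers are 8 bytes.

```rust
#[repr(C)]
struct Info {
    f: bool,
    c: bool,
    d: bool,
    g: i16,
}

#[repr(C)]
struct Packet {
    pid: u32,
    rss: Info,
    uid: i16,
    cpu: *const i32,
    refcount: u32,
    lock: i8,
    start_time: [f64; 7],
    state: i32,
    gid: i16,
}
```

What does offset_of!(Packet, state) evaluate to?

Info: 0..1  f  (1B, 1-aligned); 1..2  c  (1B, 1-aligned); 2..3  d  (1B, 1-aligned); 3..4  -- padding (1B); 4..6  g  (2B, 2-aligned); sizeof = 6, alignof = 2
0..4  pid  (4B, 4-aligned)
4..10  rss  (6B, 2-aligned)
10..12  uid  (2B, 2-aligned)
12..16  -- padding (4B)
16..24  cpu  (8B, 8-aligned)
24..28  refcount  (4B, 4-aligned)
28..29  lock  (1B, 1-aligned)
29..32  -- padding (3B)
32..88  start_time  (56B, 8-aligned)
88..92  state  (4B, 4-aligned)

88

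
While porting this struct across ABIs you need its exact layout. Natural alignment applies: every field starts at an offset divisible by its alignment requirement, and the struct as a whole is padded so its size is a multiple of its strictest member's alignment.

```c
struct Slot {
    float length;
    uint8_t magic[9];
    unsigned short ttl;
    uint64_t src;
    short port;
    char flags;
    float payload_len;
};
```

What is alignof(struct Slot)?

member alignments: length=4, magic=1, ttl=2, src=8, port=2, flags=1, payload_len=4
max = 8

8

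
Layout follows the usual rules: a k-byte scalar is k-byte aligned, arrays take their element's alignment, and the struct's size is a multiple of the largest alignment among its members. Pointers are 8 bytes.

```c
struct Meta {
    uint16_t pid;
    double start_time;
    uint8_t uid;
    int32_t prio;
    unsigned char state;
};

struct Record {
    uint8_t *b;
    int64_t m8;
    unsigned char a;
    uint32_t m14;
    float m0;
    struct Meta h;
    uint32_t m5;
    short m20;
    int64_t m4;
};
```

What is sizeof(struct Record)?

Meta: pid at 0 (size 2, align 2) → ends 2; pad 6 to align 8 for start_time; start_time at 8 (size 8, align 8) → ends 16; uid at 16 (size 1, align 1) → ends 17; pad 3 to align 4 for prio; prio at 20 (size 4, align 4) → ends 24; state at 24 (size 1, align 1) → ends 25; tail pad 7 to reach multiple of 8; total 32 bytes, alignment 8
b at 0 (size 8, align 8) → ends 8
m8 at 8 (size 8, align 8) → ends 16
a at 16 (size 1, align 1) → ends 17
pad 3 to align 4 for m14
m14 at 20 (size 4, align 4) → ends 24
m0 at 24 (size 4, align 4) → ends 28
pad 4 to align 8 for h
h at 32 (size 32, align 8) → ends 64
m5 at 64 (size 4, align 4) → ends 68
m20 at 68 (size 2, align 2) → ends 70
pad 2 to align 8 for m4
m4 at 72 (size 8, align 8) → ends 80
total 80 bytes, alignment 8

80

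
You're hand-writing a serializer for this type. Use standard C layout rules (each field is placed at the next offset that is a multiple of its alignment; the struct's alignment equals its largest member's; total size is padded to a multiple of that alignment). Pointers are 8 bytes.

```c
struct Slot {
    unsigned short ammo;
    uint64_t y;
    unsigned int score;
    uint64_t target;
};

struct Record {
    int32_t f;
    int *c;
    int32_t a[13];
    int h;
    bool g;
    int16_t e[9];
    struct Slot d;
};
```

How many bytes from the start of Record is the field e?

74

Slot: ammo at 0 (size 2, align 2) → ends 2; pad 6 to align 8 for y; y at 8 (size 8, align 8) → ends 16; score at 16 (size 4, align 4) → ends 20; pad 4 to align 8 for target; target at 24 (size 8, align 8) → ends 32; total 32 bytes, alignment 8
f at 0 (size 4, align 4) → ends 4
pad 4 to align 8 for c
c at 8 (size 8, align 8) → ends 16
a at 16 (size 52, align 4) → ends 68
h at 68 (size 4, align 4) → ends 72
g at 72 (size 1, align 1) → ends 73
pad 1 to align 2 for e
e at 74 (size 18, align 2) → ends 92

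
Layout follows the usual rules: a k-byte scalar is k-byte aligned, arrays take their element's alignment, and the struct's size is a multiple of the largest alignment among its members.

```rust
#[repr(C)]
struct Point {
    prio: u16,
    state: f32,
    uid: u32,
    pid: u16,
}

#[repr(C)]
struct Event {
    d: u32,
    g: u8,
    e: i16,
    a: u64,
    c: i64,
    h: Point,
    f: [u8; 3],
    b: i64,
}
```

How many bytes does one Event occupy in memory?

Point: @0: prio [2B, align 2] → 2; +2 pad (align 4); @4: state [4B, align 4] → 8; @8: uid [4B, align 4] → 12; @12: pid [2B, align 2] → 14; +2 tail pad (align 4); size 16, align 4
@0: d [4B, align 4] → 4
@4: g [1B, align 1] → 5
+1 pad (align 2)
@6: e [2B, align 2] → 8
@8: a [8B, align 8] → 16
@16: c [8B, align 8] → 24
@24: h [16B, align 4] → 40
@40: f [3B, align 1] → 43
+5 pad (align 8)
@48: b [8B, align 8] → 56
size 56, align 8

56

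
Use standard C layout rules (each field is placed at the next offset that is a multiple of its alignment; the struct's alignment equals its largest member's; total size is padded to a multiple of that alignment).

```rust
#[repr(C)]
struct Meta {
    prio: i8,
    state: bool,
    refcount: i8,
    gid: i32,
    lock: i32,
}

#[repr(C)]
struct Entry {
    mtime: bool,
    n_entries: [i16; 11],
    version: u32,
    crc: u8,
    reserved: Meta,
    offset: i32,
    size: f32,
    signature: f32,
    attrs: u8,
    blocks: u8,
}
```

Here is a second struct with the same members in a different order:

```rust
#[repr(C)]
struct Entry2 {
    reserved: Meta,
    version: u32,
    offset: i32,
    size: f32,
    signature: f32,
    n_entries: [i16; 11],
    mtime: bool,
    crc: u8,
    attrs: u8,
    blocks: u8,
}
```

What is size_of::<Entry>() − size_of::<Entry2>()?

4

Meta: prio at 0 (size 1, align 1) → ends 1; state at 1 (size 1, align 1) → ends 2; refcount at 2 (size 1, align 1) → ends 3; pad 1 to align 4 for gid; gid at 4 (size 4, align 4) → ends 8; lock at 8 (size 4, align 4) → ends 12; total 12 bytes, alignment 4
mtime at 0 (size 1, align 1) → ends 1
pad 1 to align 2 for n_entries
n_entries at 2 (size 22, align 2) → ends 24
version at 24 (size 4, align 4) → ends 28
crc at 28 (size 1, align 1) → ends 29
pad 3 to align 4 for reserved
reserved at 32 (size 12, align 4) → ends 44
offset at 44 (size 4, align 4) → ends 48
size at 48 (size 4, align 4) → ends 52
signature at 52 (size 4, align 4) → ends 56
attrs at 56 (size 1, align 1) → ends 57
blocks at 57 (size 1, align 1) → ends 58
tail pad 2 to reach multiple of 4
total 60 bytes, alignment 4
— Entry2 —
reserved at 0 (size 12, align 4) → ends 12
version at 12 (size 4, align 4) → ends 16
offset at 16 (size 4, align 4) → ends 20
size at 20 (size 4, align 4) → ends 24
signature at 24 (size 4, align 4) → ends 28
n_entries at 28 (size 22, align 2) → ends 50
mtime at 50 (size 1, align 1) → ends 51
crc at 51 (size 1, align 1) → ends 52
attrs at 52 (size 1, align 1) → ends 53
blocks at 53 (size 1, align 1) → ends 54
tail pad 2 to reach multiple of 4
total 56 bytes, alignment 4
60 − 56 = 4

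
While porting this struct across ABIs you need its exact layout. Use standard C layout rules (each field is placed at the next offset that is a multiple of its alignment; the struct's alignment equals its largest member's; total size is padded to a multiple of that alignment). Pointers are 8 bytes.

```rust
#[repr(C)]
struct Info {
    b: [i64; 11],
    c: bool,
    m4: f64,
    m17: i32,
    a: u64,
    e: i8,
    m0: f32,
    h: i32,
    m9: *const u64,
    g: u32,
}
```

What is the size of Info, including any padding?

152 bytes

@0: b [88B, align 8] → 88
@88: c [1B, align 1] → 89
+7 pad (align 8)
@96: m4 [8B, align 8] → 104
@104: m17 [4B, align 4] → 108
+4 pad (align 8)
@112: a [8B, align 8] → 120
@120: e [1B, align 1] → 121
+3 pad (align 4)
@124: m0 [4B, align 4] → 128
@128: h [4B, align 4] → 132
+4 pad (align 8)
@136: m9 [8B, align 8] → 144
@144: g [4B, align 4] → 148
+4 tail pad (align 8)
size 152, align 8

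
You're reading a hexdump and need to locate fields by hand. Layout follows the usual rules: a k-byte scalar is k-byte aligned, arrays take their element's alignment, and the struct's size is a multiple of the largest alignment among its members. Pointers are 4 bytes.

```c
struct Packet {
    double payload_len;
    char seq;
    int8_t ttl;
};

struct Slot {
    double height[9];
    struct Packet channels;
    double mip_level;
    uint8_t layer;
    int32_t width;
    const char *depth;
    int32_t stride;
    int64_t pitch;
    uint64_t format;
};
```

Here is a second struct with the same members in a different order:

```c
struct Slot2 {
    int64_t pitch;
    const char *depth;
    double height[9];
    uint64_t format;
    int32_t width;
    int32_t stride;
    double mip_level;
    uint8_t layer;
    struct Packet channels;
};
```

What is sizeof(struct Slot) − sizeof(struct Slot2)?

Packet: @0: payload_len [8B, align 8] → 8; @8: seq [1B, align 1] → 9; @9: ttl [1B, align 1] → 10; +6 tail pad (align 8); size 16, align 8
@0: height [72B, align 8] → 72
@72: channels [16B, align 8] → 88
@88: mip_level [8B, align 8] → 96
@96: layer [1B, align 1] → 97
+3 pad (align 4)
@100: width [4B, align 4] → 104
@104: depth [4B, align 4] → 108
@108: stride [4B, align 4] → 112
@112: pitch [8B, align 8] → 120
@120: format [8B, align 8] → 128
size 128, align 8
— Slot2 —
@0: pitch [8B, align 8] → 8
@8: depth [4B, align 4] → 12
+4 pad (align 8)
@16: height [72B, align 8] → 88
@88: format [8B, align 8] → 96
@96: width [4B, align 4] → 100
@100: stride [4B, align 4] → 104
@104: mip_level [8B, align 8] → 112
@112: layer [1B, align 1] → 113
+7 pad (align 8)
@120: channels [16B, align 8] → 136
size 136, align 8
128 − 136 = -8

-8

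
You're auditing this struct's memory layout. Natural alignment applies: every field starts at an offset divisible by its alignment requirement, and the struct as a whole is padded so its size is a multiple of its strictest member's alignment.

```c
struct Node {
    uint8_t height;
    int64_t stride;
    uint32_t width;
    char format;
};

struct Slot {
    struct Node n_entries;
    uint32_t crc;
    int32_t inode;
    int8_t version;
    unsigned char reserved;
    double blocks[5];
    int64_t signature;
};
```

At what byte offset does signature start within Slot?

Node: height at 0 (size 1, align 1) → ends 1; pad 7 to align 8 for stride; stride at 8 (size 8, align 8) → ends 16; width at 16 (size 4, align 4) → ends 20; format at 20 (size 1, align 1) → ends 21; tail pad 3 to reach multiple of 8; total 24 bytes, alignment 8
n_entries at 0 (size 24, align 8) → ends 24
crc at 24 (size 4, align 4) → ends 28
inode at 28 (size 4, align 4) → ends 32
version at 32 (size 1, align 1) → ends 33
reserved at 33 (size 1, align 1) → ends 34
pad 6 to align 8 for blocks
blocks at 40 (size 40, align 8) → ends 80
signature at 80 (size 8, align 8) → ends 88

80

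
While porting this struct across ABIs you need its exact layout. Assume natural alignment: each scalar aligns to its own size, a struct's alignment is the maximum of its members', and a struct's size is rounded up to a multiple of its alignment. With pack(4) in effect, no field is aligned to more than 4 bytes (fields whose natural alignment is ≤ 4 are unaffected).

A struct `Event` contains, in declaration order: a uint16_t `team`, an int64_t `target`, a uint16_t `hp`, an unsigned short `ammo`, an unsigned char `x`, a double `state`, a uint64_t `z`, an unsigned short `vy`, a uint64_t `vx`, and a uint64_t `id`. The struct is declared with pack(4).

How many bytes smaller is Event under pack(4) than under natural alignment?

8

natural layout:
  @0: team [2B, align 2] → 2
  +6 pad (align 8)
  @8: target [8B, align 8] → 16
  @16: hp [2B, align 2] → 18
  @18: ammo [2B, align 2] → 20
  @20: x [1B, align 1] → 21
  +3 pad (align 8)
  @24: state [8B, align 8] → 32
  @32: z [8B, align 8] → 40
  @40: vy [2B, align 2] → 42
  +6 pad (align 8)
  @48: vx [8B, align 8] → 56
  @56: id [8B, align 8] → 64
  size 64, align 8
packed(4) layout:
  @0: team [2B, align 2] → 2
  +2 pad (align 4)
  @4: target [8B, align 4] → 12
  @12: hp [2B, align 2] → 14
  @14: ammo [2B, align 2] → 16
  @16: x [1B, align 1] → 17
  +3 pad (align 4)
  @20: state [8B, align 4] → 28
  @28: z [8B, align 4] → 36
  @36: vy [2B, align 2] → 38
  +2 pad (align 4)
  @40: vx [8B, align 4] → 48
  @48: id [8B, align 4] → 56
  size 56, align 4
64 − 56 = 8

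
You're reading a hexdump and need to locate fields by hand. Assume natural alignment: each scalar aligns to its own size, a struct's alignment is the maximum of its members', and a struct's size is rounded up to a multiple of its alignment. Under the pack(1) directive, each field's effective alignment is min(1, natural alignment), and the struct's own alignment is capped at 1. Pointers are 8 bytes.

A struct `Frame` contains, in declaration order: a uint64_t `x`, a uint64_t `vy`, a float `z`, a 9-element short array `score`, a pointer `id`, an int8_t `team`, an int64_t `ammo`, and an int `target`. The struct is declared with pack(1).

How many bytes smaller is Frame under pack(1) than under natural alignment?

natural layout:
  x at 0 (size 8, align 8) → ends 8
  vy at 8 (size 8, align 8) → ends 16
  z at 16 (size 4, align 4) → ends 20
  score at 20 (size 18, align 2) → ends 38
  pad 2 to align 8 for id
  id at 40 (size 8, align 8) → ends 48
  team at 48 (size 1, align 1) → ends 49
  pad 7 to align 8 for ammo
  ammo at 56 (size 8, align 8) → ends 64
  target at 64 (size 4, align 4) → ends 68
  tail pad 4 to reach multiple of 8
  total 72 bytes, alignment 8
packed(1) layout:
  x at 0 (size 8, align 1) → ends 8
  vy at 8 (size 8, align 1) → ends 16
  z at 16 (size 4, align 1) → ends 20
  score at 20 (size 18, align 1) → ends 38
  id at 38 (size 8, align 1) → ends 46
  team at 46 (size 1, align 1) → ends 47
  ammo at 47 (size 8, align 1) → ends 55
  target at 55 (size 4, align 1) → ends 59
  total 59 bytes, alignment 1
72 − 59 = 13

13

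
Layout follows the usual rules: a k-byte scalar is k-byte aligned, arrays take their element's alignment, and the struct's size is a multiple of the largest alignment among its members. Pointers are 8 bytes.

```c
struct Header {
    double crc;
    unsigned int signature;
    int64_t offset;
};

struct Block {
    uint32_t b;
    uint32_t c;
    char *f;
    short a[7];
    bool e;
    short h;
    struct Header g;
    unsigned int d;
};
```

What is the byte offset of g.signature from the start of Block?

48

Header: crc at 0 (size 8, align 8) → ends 8; signature at 8 (size 4, align 4) → ends 12; pad 4 to align 8 for offset; offset at 16 (size 8, align 8) → ends 24; total 24 bytes, alignment 8
b at 0 (size 4, align 4) → ends 4
c at 4 (size 4, align 4) → ends 8
f at 8 (size 8, align 8) → ends 16
a at 16 (size 14, align 2) → ends 30
e at 30 (size 1, align 1) → ends 31
pad 1 to align 2 for h
h at 32 (size 2, align 2) → ends 34
pad 6 to align 8 for g
g at 40 (size 24, align 8) → ends 64
within Header: signature at 8
40 + 8 = 48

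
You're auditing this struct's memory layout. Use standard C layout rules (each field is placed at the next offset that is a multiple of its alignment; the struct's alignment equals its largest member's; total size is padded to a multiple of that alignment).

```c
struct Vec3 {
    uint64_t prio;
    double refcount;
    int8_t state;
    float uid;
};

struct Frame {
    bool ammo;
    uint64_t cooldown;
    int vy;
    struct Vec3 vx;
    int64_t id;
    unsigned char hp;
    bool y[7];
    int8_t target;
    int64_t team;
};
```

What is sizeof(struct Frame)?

80 bytes

Vec3: @0: prio [8B, align 8] → 8; @8: refcount [8B, align 8] → 16; @16: state [1B, align 1] → 17; +3 pad (align 4); @20: uid [4B, align 4] → 24; size 24, align 8
@0: ammo [1B, align 1] → 1
+7 pad (align 8)
@8: cooldown [8B, align 8] → 16
@16: vy [4B, align 4] → 20
+4 pad (align 8)
@24: vx [24B, align 8] → 48
@48: id [8B, align 8] → 56
@56: hp [1B, align 1] → 57
@57: y [7B, align 1] → 64
@64: target [1B, align 1] → 65
+7 pad (align 8)
@72: team [8B, align 8] → 80
size 80, align 8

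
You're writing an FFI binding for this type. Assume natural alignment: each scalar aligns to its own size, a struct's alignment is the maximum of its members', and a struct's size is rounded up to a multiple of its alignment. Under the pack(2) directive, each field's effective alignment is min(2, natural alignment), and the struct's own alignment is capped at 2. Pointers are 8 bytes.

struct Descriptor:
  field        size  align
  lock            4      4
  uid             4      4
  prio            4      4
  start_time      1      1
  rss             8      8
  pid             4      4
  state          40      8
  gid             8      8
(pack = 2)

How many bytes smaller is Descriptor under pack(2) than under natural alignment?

6

natural layout:
  0..4  lock  (4B, 4-aligned)
  4..8  uid  (4B, 4-aligned)
  8..12  prio  (4B, 4-aligned)
  12..13  start_time  (1B, 1-aligned)
  13..16  -- padding (3B)
  16..24  rss  (8B, 8-aligned)
  24..28  pid  (4B, 4-aligned)
  28..32  -- padding (4B)
  32..72  state  (40B, 8-aligned)
  72..80  gid  (8B, 8-aligned)
  sizeof = 80, alignof = 8
packed(2) layout:
  0..4  lock  (4B, 2-aligned)
  4..8  uid  (4B, 2-aligned)
  8..12  prio  (4B, 2-aligned)
  12..13  start_time  (1B, 1-aligned)
  13..14  -- padding (1B)
  14..22  rss  (8B, 2-aligned)
  22..26  pid  (4B, 2-aligned)
  26..66  state  (40B, 2-aligned)
  66..74  gid  (8B, 2-aligned)
  sizeof = 74, alignof = 2
80 − 74 = 6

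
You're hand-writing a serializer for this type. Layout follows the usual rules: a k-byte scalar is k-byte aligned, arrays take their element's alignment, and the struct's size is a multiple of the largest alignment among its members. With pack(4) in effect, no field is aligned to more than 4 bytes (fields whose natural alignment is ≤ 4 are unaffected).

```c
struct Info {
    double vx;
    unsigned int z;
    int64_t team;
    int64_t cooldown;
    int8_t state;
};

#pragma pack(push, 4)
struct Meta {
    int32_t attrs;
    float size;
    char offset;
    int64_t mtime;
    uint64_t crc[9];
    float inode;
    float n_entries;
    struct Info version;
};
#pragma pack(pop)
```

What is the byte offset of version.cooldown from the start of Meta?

124

Info: 0..8  vx  (8B, 8-aligned); 8..12  z  (4B, 4-aligned); 12..16  -- padding (4B); 16..24  team  (8B, 8-aligned); 24..32  cooldown  (8B, 8-aligned); 32..33  state  (1B, 1-aligned); 33..40  -- tail padding (7B); sizeof = 40, alignof = 8
0..4  attrs  (4B, 4-aligned)
4..8  size  (4B, 4-aligned)
8..9  offset  (1B, 1-aligned)
9..12  -- padding (3B)
12..20  mtime  (8B, 4-aligned)
20..92  crc  (72B, 4-aligned)
92..96  inode  (4B, 4-aligned)
96..100  n_entries  (4B, 4-aligned)
100..140  version  (40B, 4-aligned)
within Info: cooldown at 24
100 + 24 = 124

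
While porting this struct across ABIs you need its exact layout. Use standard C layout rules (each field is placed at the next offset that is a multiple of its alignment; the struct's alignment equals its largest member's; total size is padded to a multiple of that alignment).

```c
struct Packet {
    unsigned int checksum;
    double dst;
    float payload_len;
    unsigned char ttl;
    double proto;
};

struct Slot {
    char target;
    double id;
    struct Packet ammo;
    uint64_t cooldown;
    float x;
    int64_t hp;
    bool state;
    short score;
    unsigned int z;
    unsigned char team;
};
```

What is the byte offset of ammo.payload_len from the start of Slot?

Packet: @0: checksum [4B, align 4] → 4; +4 pad (align 8); @8: dst [8B, align 8] → 16; @16: payload_len [4B, align 4] → 20; @20: ttl [1B, align 1] → 21; +3 pad (align 8); @24: proto [8B, align 8] → 32; size 32, align 8
@0: target [1B, align 1] → 1
+7 pad (align 8)
@8: id [8B, align 8] → 16
@16: ammo [32B, align 8] → 48
within Packet: payload_len at 16
16 + 16 = 32

32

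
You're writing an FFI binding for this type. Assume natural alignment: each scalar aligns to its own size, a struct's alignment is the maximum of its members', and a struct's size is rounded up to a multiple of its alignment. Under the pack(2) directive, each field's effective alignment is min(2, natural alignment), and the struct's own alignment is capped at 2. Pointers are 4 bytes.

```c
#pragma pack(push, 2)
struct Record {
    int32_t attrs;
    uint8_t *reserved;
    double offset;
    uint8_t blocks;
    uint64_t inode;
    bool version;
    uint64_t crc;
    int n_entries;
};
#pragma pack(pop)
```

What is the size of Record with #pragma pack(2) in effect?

40

0..4  attrs  (4B, 2-aligned)
4..8  reserved  (4B, 2-aligned)
8..16  offset  (8B, 2-aligned)
16..17  blocks  (1B, 1-aligned)
17..18  -- padding (1B)
18..26  inode  (8B, 2-aligned)
26..27  version  (1B, 1-aligned)
27..28  -- padding (1B)
28..36  crc  (8B, 2-aligned)
36..40  n_entries  (4B, 2-aligned)
sizeof = 40, alignof = 2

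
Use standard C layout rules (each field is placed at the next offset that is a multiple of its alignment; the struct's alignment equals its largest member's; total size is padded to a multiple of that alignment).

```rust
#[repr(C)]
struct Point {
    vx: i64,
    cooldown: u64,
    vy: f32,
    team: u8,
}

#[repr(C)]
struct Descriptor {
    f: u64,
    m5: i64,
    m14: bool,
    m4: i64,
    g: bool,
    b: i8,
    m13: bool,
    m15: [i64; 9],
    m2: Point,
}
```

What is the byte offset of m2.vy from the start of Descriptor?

128

Point: vx at 0 (size 8, align 8) → ends 8; cooldown at 8 (size 8, align 8) → ends 16; vy at 16 (size 4, align 4) → ends 20; team at 20 (size 1, align 1) → ends 21; tail pad 3 to reach multiple of 8; total 24 bytes, alignment 8
f at 0 (size 8, align 8) → ends 8
m5 at 8 (size 8, align 8) → ends 16
m14 at 16 (size 1, align 1) → ends 17
pad 7 to align 8 for m4
m4 at 24 (size 8, align 8) → ends 32
g at 32 (size 1, align 1) → ends 33
b at 33 (size 1, align 1) → ends 34
m13 at 34 (size 1, align 1) → ends 35
pad 5 to align 8 for m15
m15 at 40 (size 72, align 8) → ends 112
m2 at 112 (size 24, align 8) → ends 136
within Point: vy at 16
112 + 16 = 128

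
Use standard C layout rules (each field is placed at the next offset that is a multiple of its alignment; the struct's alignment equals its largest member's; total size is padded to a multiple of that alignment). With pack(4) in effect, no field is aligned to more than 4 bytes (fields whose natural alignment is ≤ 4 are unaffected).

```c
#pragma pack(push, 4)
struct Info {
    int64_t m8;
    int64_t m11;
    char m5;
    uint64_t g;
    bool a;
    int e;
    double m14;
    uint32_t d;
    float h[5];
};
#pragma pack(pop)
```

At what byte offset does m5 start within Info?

@0: m8 [8B, align 4] → 8
@8: m11 [8B, align 4] → 16
@16: m5 [1B, align 1] → 17

16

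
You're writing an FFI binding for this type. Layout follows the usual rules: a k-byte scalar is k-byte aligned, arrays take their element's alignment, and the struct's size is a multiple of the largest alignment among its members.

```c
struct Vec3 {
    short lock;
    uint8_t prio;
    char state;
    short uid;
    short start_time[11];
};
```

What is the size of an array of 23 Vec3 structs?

644

@0: lock [2B, align 2] → 2
@2: prio [1B, align 1] → 3
@3: state [1B, align 1] → 4
@4: uid [2B, align 2] → 6
@6: start_time [22B, align 2] → 28
size 28, align 2
array of 23: 23 × 28 = 644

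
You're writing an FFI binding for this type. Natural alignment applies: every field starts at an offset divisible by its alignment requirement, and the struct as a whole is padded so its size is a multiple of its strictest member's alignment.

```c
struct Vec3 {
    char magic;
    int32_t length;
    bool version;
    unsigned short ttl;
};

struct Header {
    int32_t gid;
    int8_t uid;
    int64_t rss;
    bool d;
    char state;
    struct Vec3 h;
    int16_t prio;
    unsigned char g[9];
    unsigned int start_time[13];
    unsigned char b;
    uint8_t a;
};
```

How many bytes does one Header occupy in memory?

104

Vec3: @0: magic [1B, align 1] → 1; +3 pad (align 4); @4: length [4B, align 4] → 8; @8: version [1B, align 1] → 9; +1 pad (align 2); @10: ttl [2B, align 2] → 12; size 12, align 4
@0: gid [4B, align 4] → 4
@4: uid [1B, align 1] → 5
+3 pad (align 8)
@8: rss [8B, align 8] → 16
@16: d [1B, align 1] → 17
@17: state [1B, align 1] → 18
+2 pad (align 4)
@20: h [12B, align 4] → 32
@32: prio [2B, align 2] → 34
@34: g [9B, align 1] → 43
+1 pad (align 4)
@44: start_time [52B, align 4] → 96
@96: b [1B, align 1] → 97
@97: a [1B, align 1] → 98
+6 tail pad (align 8)
size 104, align 8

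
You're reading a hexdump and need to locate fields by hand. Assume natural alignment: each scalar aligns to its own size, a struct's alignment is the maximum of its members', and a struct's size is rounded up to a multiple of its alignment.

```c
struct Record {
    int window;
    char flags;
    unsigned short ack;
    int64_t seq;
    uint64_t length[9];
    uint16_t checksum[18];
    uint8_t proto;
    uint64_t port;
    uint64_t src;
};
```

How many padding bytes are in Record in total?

4

@0: window [4B, align 4] → 4
@4: flags [1B, align 1] → 5
+1 pad (align 2)
@6: ack [2B, align 2] → 8
@8: seq [8B, align 8] → 16
@16: length [72B, align 8] → 88
@88: checksum [36B, align 2] → 124
@124: proto [1B, align 1] → 125
+3 pad (align 8)
@128: port [8B, align 8] → 136
@136: src [8B, align 8] → 144
size 144, align 8
data bytes 140, size 144 → padding 4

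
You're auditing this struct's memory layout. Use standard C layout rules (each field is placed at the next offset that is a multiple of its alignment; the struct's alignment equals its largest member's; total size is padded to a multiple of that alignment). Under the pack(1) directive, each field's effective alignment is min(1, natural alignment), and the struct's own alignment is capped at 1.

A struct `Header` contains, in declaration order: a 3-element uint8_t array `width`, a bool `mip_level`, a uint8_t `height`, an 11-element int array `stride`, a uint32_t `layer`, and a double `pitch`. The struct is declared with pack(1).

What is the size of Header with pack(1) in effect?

61

@0: width [3B, align 1] → 3
@3: mip_level [1B, align 1] → 4
@4: height [1B, align 1] → 5
@5: stride [44B, align 1] → 49
@49: layer [4B, align 1] → 53
@53: pitch [8B, align 1] → 61
size 61, align 1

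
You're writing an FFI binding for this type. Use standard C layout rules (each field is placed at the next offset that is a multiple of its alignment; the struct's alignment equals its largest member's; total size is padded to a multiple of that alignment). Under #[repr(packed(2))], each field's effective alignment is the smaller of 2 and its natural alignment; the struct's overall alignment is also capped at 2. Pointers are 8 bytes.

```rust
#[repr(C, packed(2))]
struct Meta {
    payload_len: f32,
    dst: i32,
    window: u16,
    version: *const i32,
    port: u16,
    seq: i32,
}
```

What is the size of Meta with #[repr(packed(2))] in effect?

payload_len at 0 (size 4, align 2) → ends 4
dst at 4 (size 4, align 2) → ends 8
window at 8 (size 2, align 2) → ends 10
version at 10 (size 8, align 2) → ends 18
port at 18 (size 2, align 2) → ends 20
seq at 20 (size 4, align 2) → ends 24
total 24 bytes, alignment 2

24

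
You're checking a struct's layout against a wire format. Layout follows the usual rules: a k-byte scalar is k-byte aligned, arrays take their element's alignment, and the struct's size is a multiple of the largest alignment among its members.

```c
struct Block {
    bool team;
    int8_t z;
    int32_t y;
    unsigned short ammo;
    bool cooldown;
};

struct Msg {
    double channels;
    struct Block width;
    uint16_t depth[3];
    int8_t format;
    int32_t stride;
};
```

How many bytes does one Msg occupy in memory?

32

Block: team at 0 (size 1, align 1) → ends 1; z at 1 (size 1, align 1) → ends 2; pad 2 to align 4 for y; y at 4 (size 4, align 4) → ends 8; ammo at 8 (size 2, align 2) → ends 10; cooldown at 10 (size 1, align 1) → ends 11; tail pad 1 to reach multiple of 4; total 12 bytes, alignment 4
channels at 0 (size 8, align 8) → ends 8
width at 8 (size 12, align 4) → ends 20
depth at 20 (size 6, align 2) → ends 26
format at 26 (size 1, align 1) → ends 27
pad 1 to align 4 for stride
stride at 28 (size 4, align 4) → ends 32
total 32 bytes, alignment 8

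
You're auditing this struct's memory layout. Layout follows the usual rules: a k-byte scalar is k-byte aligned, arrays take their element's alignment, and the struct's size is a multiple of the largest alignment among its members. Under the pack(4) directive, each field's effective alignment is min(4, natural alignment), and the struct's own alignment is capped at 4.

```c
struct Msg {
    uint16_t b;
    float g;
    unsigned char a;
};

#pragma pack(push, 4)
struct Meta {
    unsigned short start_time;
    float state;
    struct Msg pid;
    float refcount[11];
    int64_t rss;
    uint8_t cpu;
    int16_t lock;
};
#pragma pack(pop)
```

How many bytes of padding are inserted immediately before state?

Msg: @0: b [2B, align 2] → 2; +2 pad (align 4); @4: g [4B, align 4] → 8; @8: a [1B, align 1] → 9; +3 tail pad (align 4); size 12, align 4
@0: start_time [2B, align 2] → 2
+2 pad (align 4)
@4: state [4B, align 4] → 8

2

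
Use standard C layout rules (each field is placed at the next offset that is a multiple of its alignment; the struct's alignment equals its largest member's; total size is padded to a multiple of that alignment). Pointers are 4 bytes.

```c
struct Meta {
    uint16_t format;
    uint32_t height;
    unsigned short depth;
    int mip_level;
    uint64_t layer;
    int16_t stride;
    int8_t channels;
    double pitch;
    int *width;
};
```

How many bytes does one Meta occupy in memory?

48 bytes

@0: format [2B, align 2] → 2
+2 pad (align 4)
@4: height [4B, align 4] → 8
@8: depth [2B, align 2] → 10
+2 pad (align 4)
@12: mip_level [4B, align 4] → 16
@16: layer [8B, align 8] → 24
@24: stride [2B, align 2] → 26
@26: channels [1B, align 1] → 27
+5 pad (align 8)
@32: pitch [8B, align 8] → 40
@40: width [4B, align 4] → 44
+4 tail pad (align 8)
size 48, align 8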